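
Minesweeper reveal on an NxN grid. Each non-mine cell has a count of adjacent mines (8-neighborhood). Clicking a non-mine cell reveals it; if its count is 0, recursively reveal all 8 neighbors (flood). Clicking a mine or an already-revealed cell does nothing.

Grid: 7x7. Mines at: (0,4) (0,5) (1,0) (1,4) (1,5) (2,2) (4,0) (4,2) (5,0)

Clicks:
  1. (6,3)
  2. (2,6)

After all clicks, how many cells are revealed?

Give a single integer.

Click 1 (6,3) count=0: revealed 24 new [(2,3) (2,4) (2,5) (2,6) (3,3) (3,4) (3,5) (3,6) (4,3) (4,4) (4,5) (4,6) (5,1) (5,2) (5,3) (5,4) (5,5) (5,6) (6,1) (6,2) (6,3) (6,4) (6,5) (6,6)] -> total=24
Click 2 (2,6) count=1: revealed 0 new [(none)] -> total=24

Answer: 24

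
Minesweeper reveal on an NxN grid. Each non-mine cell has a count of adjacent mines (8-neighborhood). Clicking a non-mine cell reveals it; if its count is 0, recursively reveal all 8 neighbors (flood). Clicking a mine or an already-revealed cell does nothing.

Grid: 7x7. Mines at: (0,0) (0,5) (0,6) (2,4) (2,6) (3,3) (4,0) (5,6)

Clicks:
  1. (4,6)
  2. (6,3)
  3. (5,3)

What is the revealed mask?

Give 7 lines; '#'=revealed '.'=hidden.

Click 1 (4,6) count=1: revealed 1 new [(4,6)] -> total=1
Click 2 (6,3) count=0: revealed 17 new [(4,1) (4,2) (4,3) (4,4) (4,5) (5,0) (5,1) (5,2) (5,3) (5,4) (5,5) (6,0) (6,1) (6,2) (6,3) (6,4) (6,5)] -> total=18
Click 3 (5,3) count=0: revealed 0 new [(none)] -> total=18

Answer: .......
.......
.......
.......
.######
######.
######.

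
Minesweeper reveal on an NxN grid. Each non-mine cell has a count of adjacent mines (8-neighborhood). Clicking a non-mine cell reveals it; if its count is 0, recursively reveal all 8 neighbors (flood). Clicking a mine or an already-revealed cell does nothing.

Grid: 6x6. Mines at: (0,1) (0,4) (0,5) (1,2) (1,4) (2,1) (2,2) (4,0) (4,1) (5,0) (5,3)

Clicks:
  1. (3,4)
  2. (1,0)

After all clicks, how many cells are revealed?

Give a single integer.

Click 1 (3,4) count=0: revealed 11 new [(2,3) (2,4) (2,5) (3,3) (3,4) (3,5) (4,3) (4,4) (4,5) (5,4) (5,5)] -> total=11
Click 2 (1,0) count=2: revealed 1 new [(1,0)] -> total=12

Answer: 12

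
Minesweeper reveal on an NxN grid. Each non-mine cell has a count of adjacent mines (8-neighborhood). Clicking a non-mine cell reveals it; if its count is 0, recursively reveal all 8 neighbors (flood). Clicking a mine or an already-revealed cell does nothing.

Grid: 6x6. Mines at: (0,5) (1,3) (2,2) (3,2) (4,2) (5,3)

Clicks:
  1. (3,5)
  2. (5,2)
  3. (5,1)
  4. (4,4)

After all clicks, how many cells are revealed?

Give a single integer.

Click 1 (3,5) count=0: revealed 13 new [(1,4) (1,5) (2,3) (2,4) (2,5) (3,3) (3,4) (3,5) (4,3) (4,4) (4,5) (5,4) (5,5)] -> total=13
Click 2 (5,2) count=2: revealed 1 new [(5,2)] -> total=14
Click 3 (5,1) count=1: revealed 1 new [(5,1)] -> total=15
Click 4 (4,4) count=1: revealed 0 new [(none)] -> total=15

Answer: 15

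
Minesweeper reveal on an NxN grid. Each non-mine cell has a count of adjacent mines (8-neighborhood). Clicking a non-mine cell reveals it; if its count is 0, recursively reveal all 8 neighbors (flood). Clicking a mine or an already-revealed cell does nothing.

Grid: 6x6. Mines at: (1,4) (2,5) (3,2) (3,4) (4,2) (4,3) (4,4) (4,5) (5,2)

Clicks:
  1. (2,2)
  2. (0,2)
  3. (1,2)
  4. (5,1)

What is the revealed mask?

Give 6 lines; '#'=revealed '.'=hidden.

Answer: ####..
####..
####..
##....
##....
##....

Derivation:
Click 1 (2,2) count=1: revealed 1 new [(2,2)] -> total=1
Click 2 (0,2) count=0: revealed 17 new [(0,0) (0,1) (0,2) (0,3) (1,0) (1,1) (1,2) (1,3) (2,0) (2,1) (2,3) (3,0) (3,1) (4,0) (4,1) (5,0) (5,1)] -> total=18
Click 3 (1,2) count=0: revealed 0 new [(none)] -> total=18
Click 4 (5,1) count=2: revealed 0 new [(none)] -> total=18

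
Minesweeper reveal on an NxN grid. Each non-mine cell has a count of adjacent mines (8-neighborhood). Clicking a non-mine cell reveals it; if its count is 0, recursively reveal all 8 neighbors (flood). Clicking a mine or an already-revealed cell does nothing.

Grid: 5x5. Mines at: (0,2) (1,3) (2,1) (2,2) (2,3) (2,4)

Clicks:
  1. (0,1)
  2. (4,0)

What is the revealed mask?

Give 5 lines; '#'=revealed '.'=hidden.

Click 1 (0,1) count=1: revealed 1 new [(0,1)] -> total=1
Click 2 (4,0) count=0: revealed 10 new [(3,0) (3,1) (3,2) (3,3) (3,4) (4,0) (4,1) (4,2) (4,3) (4,4)] -> total=11

Answer: .#...
.....
.....
#####
#####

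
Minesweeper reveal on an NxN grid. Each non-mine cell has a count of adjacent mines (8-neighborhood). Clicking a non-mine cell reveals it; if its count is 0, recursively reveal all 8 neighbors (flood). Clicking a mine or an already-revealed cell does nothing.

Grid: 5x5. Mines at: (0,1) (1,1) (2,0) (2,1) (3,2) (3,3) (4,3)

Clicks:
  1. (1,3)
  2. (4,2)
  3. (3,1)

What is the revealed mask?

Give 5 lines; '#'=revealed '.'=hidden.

Click 1 (1,3) count=0: revealed 9 new [(0,2) (0,3) (0,4) (1,2) (1,3) (1,4) (2,2) (2,3) (2,4)] -> total=9
Click 2 (4,2) count=3: revealed 1 new [(4,2)] -> total=10
Click 3 (3,1) count=3: revealed 1 new [(3,1)] -> total=11

Answer: ..###
..###
..###
.#...
..#..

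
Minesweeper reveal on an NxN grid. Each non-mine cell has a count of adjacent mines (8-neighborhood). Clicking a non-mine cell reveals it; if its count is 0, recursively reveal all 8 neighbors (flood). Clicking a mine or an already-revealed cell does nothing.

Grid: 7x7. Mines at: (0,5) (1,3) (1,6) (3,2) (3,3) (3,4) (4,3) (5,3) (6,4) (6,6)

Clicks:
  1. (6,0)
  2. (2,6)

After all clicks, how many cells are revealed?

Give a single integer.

Answer: 21

Derivation:
Click 1 (6,0) count=0: revealed 20 new [(0,0) (0,1) (0,2) (1,0) (1,1) (1,2) (2,0) (2,1) (2,2) (3,0) (3,1) (4,0) (4,1) (4,2) (5,0) (5,1) (5,2) (6,0) (6,1) (6,2)] -> total=20
Click 2 (2,6) count=1: revealed 1 new [(2,6)] -> total=21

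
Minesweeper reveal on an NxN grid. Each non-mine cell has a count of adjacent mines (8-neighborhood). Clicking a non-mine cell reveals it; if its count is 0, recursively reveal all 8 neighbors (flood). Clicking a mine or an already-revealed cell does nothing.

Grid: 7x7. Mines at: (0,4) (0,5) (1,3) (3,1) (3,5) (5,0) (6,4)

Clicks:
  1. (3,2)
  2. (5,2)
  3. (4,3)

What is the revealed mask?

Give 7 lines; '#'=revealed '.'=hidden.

Answer: .......
.......
..###..
..###..
.####..
.####..
.###...

Derivation:
Click 1 (3,2) count=1: revealed 1 new [(3,2)] -> total=1
Click 2 (5,2) count=0: revealed 16 new [(2,2) (2,3) (2,4) (3,3) (3,4) (4,1) (4,2) (4,3) (4,4) (5,1) (5,2) (5,3) (5,4) (6,1) (6,2) (6,3)] -> total=17
Click 3 (4,3) count=0: revealed 0 new [(none)] -> total=17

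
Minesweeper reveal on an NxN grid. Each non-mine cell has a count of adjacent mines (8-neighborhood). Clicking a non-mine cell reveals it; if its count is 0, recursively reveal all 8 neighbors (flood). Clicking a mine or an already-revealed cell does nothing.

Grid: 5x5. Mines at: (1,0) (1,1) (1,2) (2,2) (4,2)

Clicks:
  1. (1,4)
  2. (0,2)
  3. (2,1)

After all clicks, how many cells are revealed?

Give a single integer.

Answer: 12

Derivation:
Click 1 (1,4) count=0: revealed 10 new [(0,3) (0,4) (1,3) (1,4) (2,3) (2,4) (3,3) (3,4) (4,3) (4,4)] -> total=10
Click 2 (0,2) count=2: revealed 1 new [(0,2)] -> total=11
Click 3 (2,1) count=4: revealed 1 new [(2,1)] -> total=12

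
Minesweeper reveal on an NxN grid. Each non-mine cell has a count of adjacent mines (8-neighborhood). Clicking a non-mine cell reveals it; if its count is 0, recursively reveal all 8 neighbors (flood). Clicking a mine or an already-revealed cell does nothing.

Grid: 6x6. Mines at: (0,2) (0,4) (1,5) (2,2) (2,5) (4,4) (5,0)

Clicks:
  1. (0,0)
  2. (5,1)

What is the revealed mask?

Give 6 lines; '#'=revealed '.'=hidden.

Answer: ##....
##....
##....
##....
##....
.#....

Derivation:
Click 1 (0,0) count=0: revealed 10 new [(0,0) (0,1) (1,0) (1,1) (2,0) (2,1) (3,0) (3,1) (4,0) (4,1)] -> total=10
Click 2 (5,1) count=1: revealed 1 new [(5,1)] -> total=11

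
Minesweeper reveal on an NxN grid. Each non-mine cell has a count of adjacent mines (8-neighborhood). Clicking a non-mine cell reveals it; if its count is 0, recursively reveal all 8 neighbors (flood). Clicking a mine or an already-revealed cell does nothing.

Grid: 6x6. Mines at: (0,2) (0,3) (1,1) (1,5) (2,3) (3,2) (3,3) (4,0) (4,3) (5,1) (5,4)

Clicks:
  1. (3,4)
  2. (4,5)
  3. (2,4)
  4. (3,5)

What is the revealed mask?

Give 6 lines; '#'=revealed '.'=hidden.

Answer: ......
......
....##
....##
....##
......

Derivation:
Click 1 (3,4) count=3: revealed 1 new [(3,4)] -> total=1
Click 2 (4,5) count=1: revealed 1 new [(4,5)] -> total=2
Click 3 (2,4) count=3: revealed 1 new [(2,4)] -> total=3
Click 4 (3,5) count=0: revealed 3 new [(2,5) (3,5) (4,4)] -> total=6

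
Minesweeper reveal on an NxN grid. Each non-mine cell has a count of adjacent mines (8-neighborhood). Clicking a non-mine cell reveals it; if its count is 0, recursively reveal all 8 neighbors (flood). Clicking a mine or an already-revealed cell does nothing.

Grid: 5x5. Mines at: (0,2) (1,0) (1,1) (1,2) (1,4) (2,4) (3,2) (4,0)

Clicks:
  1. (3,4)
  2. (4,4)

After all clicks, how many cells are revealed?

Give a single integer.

Click 1 (3,4) count=1: revealed 1 new [(3,4)] -> total=1
Click 2 (4,4) count=0: revealed 3 new [(3,3) (4,3) (4,4)] -> total=4

Answer: 4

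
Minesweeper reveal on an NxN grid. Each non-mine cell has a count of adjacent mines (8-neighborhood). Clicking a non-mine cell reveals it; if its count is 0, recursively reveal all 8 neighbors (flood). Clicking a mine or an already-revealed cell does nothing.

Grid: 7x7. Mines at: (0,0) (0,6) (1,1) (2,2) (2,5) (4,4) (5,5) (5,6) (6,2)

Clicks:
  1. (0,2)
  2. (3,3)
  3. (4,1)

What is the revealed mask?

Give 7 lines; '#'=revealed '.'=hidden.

Answer: ..#....
.......
##.....
####...
####...
####...
##.....

Derivation:
Click 1 (0,2) count=1: revealed 1 new [(0,2)] -> total=1
Click 2 (3,3) count=2: revealed 1 new [(3,3)] -> total=2
Click 3 (4,1) count=0: revealed 15 new [(2,0) (2,1) (3,0) (3,1) (3,2) (4,0) (4,1) (4,2) (4,3) (5,0) (5,1) (5,2) (5,3) (6,0) (6,1)] -> total=17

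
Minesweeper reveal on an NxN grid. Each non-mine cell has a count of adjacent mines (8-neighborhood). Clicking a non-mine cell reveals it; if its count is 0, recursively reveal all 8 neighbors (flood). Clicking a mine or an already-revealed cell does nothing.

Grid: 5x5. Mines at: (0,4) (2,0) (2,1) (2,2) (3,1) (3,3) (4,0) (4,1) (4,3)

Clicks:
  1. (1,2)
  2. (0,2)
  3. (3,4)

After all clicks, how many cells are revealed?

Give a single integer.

Answer: 9

Derivation:
Click 1 (1,2) count=2: revealed 1 new [(1,2)] -> total=1
Click 2 (0,2) count=0: revealed 7 new [(0,0) (0,1) (0,2) (0,3) (1,0) (1,1) (1,3)] -> total=8
Click 3 (3,4) count=2: revealed 1 new [(3,4)] -> total=9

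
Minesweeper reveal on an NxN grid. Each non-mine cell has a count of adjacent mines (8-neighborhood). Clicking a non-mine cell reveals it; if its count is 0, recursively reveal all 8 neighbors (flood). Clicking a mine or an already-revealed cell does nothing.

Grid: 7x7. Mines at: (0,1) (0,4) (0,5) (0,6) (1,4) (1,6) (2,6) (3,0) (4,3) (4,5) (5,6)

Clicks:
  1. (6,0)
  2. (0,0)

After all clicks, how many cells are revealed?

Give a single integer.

Answer: 16

Derivation:
Click 1 (6,0) count=0: revealed 15 new [(4,0) (4,1) (4,2) (5,0) (5,1) (5,2) (5,3) (5,4) (5,5) (6,0) (6,1) (6,2) (6,3) (6,4) (6,5)] -> total=15
Click 2 (0,0) count=1: revealed 1 new [(0,0)] -> total=16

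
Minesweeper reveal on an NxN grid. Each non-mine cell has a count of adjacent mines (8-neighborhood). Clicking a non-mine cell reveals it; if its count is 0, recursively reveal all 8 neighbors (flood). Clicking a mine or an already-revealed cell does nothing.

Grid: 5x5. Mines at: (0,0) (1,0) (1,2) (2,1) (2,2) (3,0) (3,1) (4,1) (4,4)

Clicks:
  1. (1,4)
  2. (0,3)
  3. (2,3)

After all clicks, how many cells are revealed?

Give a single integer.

Answer: 8

Derivation:
Click 1 (1,4) count=0: revealed 8 new [(0,3) (0,4) (1,3) (1,4) (2,3) (2,4) (3,3) (3,4)] -> total=8
Click 2 (0,3) count=1: revealed 0 new [(none)] -> total=8
Click 3 (2,3) count=2: revealed 0 new [(none)] -> total=8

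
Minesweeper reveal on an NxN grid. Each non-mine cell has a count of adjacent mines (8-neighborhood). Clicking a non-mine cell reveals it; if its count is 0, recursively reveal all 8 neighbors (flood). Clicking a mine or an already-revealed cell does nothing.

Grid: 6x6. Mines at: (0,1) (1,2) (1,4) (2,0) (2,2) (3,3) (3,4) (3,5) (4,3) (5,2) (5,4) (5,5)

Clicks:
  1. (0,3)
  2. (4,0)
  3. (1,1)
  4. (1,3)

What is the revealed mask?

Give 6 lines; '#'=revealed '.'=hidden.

Click 1 (0,3) count=2: revealed 1 new [(0,3)] -> total=1
Click 2 (4,0) count=0: revealed 6 new [(3,0) (3,1) (4,0) (4,1) (5,0) (5,1)] -> total=7
Click 3 (1,1) count=4: revealed 1 new [(1,1)] -> total=8
Click 4 (1,3) count=3: revealed 1 new [(1,3)] -> total=9

Answer: ...#..
.#.#..
......
##....
##....
##....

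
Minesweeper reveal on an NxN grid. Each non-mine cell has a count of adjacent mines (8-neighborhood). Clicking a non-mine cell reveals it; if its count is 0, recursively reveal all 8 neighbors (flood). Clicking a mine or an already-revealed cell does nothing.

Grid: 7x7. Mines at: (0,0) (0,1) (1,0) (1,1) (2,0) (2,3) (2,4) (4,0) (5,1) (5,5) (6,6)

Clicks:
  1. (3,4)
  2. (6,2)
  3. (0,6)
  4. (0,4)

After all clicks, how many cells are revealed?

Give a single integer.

Click 1 (3,4) count=2: revealed 1 new [(3,4)] -> total=1
Click 2 (6,2) count=1: revealed 1 new [(6,2)] -> total=2
Click 3 (0,6) count=0: revealed 16 new [(0,2) (0,3) (0,4) (0,5) (0,6) (1,2) (1,3) (1,4) (1,5) (1,6) (2,5) (2,6) (3,5) (3,6) (4,5) (4,6)] -> total=18
Click 4 (0,4) count=0: revealed 0 new [(none)] -> total=18

Answer: 18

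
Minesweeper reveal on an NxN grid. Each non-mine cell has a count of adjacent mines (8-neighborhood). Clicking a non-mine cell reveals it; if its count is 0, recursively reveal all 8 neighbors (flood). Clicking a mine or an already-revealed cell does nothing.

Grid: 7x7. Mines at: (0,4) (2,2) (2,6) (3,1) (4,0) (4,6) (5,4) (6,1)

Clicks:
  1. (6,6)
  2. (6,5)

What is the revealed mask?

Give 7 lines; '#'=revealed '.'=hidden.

Answer: .......
.......
.......
.......
.......
.....##
.....##

Derivation:
Click 1 (6,6) count=0: revealed 4 new [(5,5) (5,6) (6,5) (6,6)] -> total=4
Click 2 (6,5) count=1: revealed 0 new [(none)] -> total=4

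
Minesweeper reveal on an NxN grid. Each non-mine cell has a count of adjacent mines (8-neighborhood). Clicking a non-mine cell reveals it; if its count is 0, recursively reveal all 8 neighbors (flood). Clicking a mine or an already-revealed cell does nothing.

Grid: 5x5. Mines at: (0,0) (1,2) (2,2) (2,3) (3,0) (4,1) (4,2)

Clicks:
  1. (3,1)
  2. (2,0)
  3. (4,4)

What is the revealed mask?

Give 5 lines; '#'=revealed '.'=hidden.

Click 1 (3,1) count=4: revealed 1 new [(3,1)] -> total=1
Click 2 (2,0) count=1: revealed 1 new [(2,0)] -> total=2
Click 3 (4,4) count=0: revealed 4 new [(3,3) (3,4) (4,3) (4,4)] -> total=6

Answer: .....
.....
#....
.#.##
...##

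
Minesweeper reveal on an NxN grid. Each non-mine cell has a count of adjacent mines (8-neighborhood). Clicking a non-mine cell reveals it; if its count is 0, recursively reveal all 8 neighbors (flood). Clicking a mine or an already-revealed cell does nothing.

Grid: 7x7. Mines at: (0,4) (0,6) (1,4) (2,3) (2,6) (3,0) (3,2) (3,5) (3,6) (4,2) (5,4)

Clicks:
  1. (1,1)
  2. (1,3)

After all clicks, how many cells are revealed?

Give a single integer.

Click 1 (1,1) count=0: revealed 11 new [(0,0) (0,1) (0,2) (0,3) (1,0) (1,1) (1,2) (1,3) (2,0) (2,1) (2,2)] -> total=11
Click 2 (1,3) count=3: revealed 0 new [(none)] -> total=11

Answer: 11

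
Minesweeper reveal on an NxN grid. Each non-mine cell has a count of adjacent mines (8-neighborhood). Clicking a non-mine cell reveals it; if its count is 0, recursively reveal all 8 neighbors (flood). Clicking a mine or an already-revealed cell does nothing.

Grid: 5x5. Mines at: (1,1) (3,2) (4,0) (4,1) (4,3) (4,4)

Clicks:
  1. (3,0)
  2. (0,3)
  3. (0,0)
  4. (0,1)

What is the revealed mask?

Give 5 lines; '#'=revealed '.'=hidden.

Answer: #####
..###
..###
#..##
.....

Derivation:
Click 1 (3,0) count=2: revealed 1 new [(3,0)] -> total=1
Click 2 (0,3) count=0: revealed 11 new [(0,2) (0,3) (0,4) (1,2) (1,3) (1,4) (2,2) (2,3) (2,4) (3,3) (3,4)] -> total=12
Click 3 (0,0) count=1: revealed 1 new [(0,0)] -> total=13
Click 4 (0,1) count=1: revealed 1 new [(0,1)] -> total=14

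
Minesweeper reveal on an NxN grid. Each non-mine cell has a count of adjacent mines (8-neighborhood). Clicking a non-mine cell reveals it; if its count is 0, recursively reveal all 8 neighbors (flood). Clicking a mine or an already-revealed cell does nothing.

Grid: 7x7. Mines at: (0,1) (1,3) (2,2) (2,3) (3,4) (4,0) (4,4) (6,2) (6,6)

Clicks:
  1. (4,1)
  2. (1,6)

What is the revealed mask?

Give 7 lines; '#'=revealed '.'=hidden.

Click 1 (4,1) count=1: revealed 1 new [(4,1)] -> total=1
Click 2 (1,6) count=0: revealed 15 new [(0,4) (0,5) (0,6) (1,4) (1,5) (1,6) (2,4) (2,5) (2,6) (3,5) (3,6) (4,5) (4,6) (5,5) (5,6)] -> total=16

Answer: ....###
....###
....###
.....##
.#...##
.....##
.......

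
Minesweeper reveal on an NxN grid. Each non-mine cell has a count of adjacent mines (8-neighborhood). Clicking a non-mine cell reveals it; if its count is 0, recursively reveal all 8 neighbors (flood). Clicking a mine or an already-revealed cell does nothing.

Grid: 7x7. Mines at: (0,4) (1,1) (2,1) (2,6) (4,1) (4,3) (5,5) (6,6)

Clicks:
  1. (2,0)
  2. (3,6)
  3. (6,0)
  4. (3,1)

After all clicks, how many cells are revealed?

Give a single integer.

Answer: 13

Derivation:
Click 1 (2,0) count=2: revealed 1 new [(2,0)] -> total=1
Click 2 (3,6) count=1: revealed 1 new [(3,6)] -> total=2
Click 3 (6,0) count=0: revealed 10 new [(5,0) (5,1) (5,2) (5,3) (5,4) (6,0) (6,1) (6,2) (6,3) (6,4)] -> total=12
Click 4 (3,1) count=2: revealed 1 new [(3,1)] -> total=13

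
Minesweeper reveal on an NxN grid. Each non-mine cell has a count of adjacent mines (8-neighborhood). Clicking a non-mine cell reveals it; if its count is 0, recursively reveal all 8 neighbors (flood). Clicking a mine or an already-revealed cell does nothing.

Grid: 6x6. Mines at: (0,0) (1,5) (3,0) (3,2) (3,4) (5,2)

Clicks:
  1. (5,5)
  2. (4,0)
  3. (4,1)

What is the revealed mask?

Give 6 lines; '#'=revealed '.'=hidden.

Click 1 (5,5) count=0: revealed 6 new [(4,3) (4,4) (4,5) (5,3) (5,4) (5,5)] -> total=6
Click 2 (4,0) count=1: revealed 1 new [(4,0)] -> total=7
Click 3 (4,1) count=3: revealed 1 new [(4,1)] -> total=8

Answer: ......
......
......
......
##.###
...###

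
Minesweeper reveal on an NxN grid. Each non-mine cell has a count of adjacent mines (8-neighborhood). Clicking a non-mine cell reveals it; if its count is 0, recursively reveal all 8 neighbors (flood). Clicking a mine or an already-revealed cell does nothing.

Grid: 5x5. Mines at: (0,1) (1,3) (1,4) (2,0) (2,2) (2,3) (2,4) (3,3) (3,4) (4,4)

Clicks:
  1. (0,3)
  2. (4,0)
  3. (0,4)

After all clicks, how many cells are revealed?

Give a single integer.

Click 1 (0,3) count=2: revealed 1 new [(0,3)] -> total=1
Click 2 (4,0) count=0: revealed 6 new [(3,0) (3,1) (3,2) (4,0) (4,1) (4,2)] -> total=7
Click 3 (0,4) count=2: revealed 1 new [(0,4)] -> total=8

Answer: 8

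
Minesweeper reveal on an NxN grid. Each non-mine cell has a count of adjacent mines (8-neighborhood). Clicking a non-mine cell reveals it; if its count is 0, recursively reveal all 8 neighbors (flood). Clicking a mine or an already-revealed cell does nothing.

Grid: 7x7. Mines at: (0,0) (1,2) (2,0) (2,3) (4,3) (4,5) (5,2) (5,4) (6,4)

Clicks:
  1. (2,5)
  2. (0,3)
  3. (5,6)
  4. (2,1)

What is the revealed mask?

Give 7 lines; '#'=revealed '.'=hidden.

Answer: ...####
...####
.#..###
....###
.......
......#
.......

Derivation:
Click 1 (2,5) count=0: revealed 14 new [(0,3) (0,4) (0,5) (0,6) (1,3) (1,4) (1,5) (1,6) (2,4) (2,5) (2,6) (3,4) (3,5) (3,6)] -> total=14
Click 2 (0,3) count=1: revealed 0 new [(none)] -> total=14
Click 3 (5,6) count=1: revealed 1 new [(5,6)] -> total=15
Click 4 (2,1) count=2: revealed 1 new [(2,1)] -> total=16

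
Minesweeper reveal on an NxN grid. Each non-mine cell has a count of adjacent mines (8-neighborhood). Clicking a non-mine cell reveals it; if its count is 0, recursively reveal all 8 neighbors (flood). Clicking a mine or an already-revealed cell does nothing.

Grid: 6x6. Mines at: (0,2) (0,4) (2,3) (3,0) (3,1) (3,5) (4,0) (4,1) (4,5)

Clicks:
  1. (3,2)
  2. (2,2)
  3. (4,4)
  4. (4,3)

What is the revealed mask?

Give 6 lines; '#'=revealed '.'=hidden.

Answer: ......
......
..#...
..###.
..###.
..###.

Derivation:
Click 1 (3,2) count=3: revealed 1 new [(3,2)] -> total=1
Click 2 (2,2) count=2: revealed 1 new [(2,2)] -> total=2
Click 3 (4,4) count=2: revealed 1 new [(4,4)] -> total=3
Click 4 (4,3) count=0: revealed 7 new [(3,3) (3,4) (4,2) (4,3) (5,2) (5,3) (5,4)] -> total=10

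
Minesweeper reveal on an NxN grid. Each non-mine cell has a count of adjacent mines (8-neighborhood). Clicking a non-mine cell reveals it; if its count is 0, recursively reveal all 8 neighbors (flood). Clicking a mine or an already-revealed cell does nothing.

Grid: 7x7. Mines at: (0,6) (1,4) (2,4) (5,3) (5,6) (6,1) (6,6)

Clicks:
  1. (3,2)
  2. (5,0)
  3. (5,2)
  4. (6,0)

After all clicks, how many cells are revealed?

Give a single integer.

Answer: 24

Derivation:
Click 1 (3,2) count=0: revealed 23 new [(0,0) (0,1) (0,2) (0,3) (1,0) (1,1) (1,2) (1,3) (2,0) (2,1) (2,2) (2,3) (3,0) (3,1) (3,2) (3,3) (4,0) (4,1) (4,2) (4,3) (5,0) (5,1) (5,2)] -> total=23
Click 2 (5,0) count=1: revealed 0 new [(none)] -> total=23
Click 3 (5,2) count=2: revealed 0 new [(none)] -> total=23
Click 4 (6,0) count=1: revealed 1 new [(6,0)] -> total=24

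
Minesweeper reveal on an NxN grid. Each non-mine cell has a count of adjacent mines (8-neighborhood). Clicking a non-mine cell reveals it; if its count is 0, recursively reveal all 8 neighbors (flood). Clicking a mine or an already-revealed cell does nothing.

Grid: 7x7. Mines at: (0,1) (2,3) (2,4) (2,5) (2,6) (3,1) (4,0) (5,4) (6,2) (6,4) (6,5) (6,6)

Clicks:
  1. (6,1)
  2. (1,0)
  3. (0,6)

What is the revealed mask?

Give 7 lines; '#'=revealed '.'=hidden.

Click 1 (6,1) count=1: revealed 1 new [(6,1)] -> total=1
Click 2 (1,0) count=1: revealed 1 new [(1,0)] -> total=2
Click 3 (0,6) count=0: revealed 10 new [(0,2) (0,3) (0,4) (0,5) (0,6) (1,2) (1,3) (1,4) (1,5) (1,6)] -> total=12

Answer: ..#####
#.#####
.......
.......
.......
.......
.#.....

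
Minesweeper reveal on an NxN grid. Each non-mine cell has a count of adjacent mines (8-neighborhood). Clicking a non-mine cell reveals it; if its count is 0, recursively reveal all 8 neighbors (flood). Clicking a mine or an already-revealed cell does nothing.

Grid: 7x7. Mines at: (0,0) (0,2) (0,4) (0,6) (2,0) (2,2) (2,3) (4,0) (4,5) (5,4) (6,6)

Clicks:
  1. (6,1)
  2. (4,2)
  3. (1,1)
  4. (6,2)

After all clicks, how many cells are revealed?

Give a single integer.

Click 1 (6,1) count=0: revealed 14 new [(3,1) (3,2) (3,3) (4,1) (4,2) (4,3) (5,0) (5,1) (5,2) (5,3) (6,0) (6,1) (6,2) (6,3)] -> total=14
Click 2 (4,2) count=0: revealed 0 new [(none)] -> total=14
Click 3 (1,1) count=4: revealed 1 new [(1,1)] -> total=15
Click 4 (6,2) count=0: revealed 0 new [(none)] -> total=15

Answer: 15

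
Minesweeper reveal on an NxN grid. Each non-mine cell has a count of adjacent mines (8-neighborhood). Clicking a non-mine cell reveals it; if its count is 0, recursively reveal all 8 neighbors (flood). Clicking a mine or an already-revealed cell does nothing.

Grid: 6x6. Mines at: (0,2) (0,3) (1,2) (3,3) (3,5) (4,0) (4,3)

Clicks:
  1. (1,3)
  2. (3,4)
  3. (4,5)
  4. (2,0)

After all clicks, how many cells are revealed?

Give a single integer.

Click 1 (1,3) count=3: revealed 1 new [(1,3)] -> total=1
Click 2 (3,4) count=3: revealed 1 new [(3,4)] -> total=2
Click 3 (4,5) count=1: revealed 1 new [(4,5)] -> total=3
Click 4 (2,0) count=0: revealed 8 new [(0,0) (0,1) (1,0) (1,1) (2,0) (2,1) (3,0) (3,1)] -> total=11

Answer: 11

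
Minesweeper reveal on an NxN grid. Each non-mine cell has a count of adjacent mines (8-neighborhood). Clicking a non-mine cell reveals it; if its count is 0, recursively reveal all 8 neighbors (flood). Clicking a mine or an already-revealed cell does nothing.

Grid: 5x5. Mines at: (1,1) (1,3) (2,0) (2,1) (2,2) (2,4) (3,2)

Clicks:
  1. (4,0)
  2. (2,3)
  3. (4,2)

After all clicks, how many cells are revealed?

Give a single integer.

Click 1 (4,0) count=0: revealed 4 new [(3,0) (3,1) (4,0) (4,1)] -> total=4
Click 2 (2,3) count=4: revealed 1 new [(2,3)] -> total=5
Click 3 (4,2) count=1: revealed 1 new [(4,2)] -> total=6

Answer: 6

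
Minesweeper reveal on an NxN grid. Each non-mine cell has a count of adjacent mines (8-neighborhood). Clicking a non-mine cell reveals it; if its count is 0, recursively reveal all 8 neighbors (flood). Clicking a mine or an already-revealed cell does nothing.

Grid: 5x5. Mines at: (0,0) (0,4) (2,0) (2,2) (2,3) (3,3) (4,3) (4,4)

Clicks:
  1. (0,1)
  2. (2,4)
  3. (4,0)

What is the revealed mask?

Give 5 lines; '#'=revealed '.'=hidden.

Answer: .#...
.....
....#
###..
###..

Derivation:
Click 1 (0,1) count=1: revealed 1 new [(0,1)] -> total=1
Click 2 (2,4) count=2: revealed 1 new [(2,4)] -> total=2
Click 3 (4,0) count=0: revealed 6 new [(3,0) (3,1) (3,2) (4,0) (4,1) (4,2)] -> total=8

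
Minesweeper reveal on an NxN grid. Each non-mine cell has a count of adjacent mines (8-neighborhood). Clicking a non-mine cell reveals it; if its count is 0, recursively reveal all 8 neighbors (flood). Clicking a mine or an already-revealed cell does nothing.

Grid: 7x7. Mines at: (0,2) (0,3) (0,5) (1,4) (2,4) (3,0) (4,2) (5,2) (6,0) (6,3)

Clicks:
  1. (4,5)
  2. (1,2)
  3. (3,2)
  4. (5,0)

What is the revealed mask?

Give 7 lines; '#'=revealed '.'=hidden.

Answer: .......
..#..##
.....##
..#####
...####
#..####
....###

Derivation:
Click 1 (4,5) count=0: revealed 19 new [(1,5) (1,6) (2,5) (2,6) (3,3) (3,4) (3,5) (3,6) (4,3) (4,4) (4,5) (4,6) (5,3) (5,4) (5,5) (5,6) (6,4) (6,5) (6,6)] -> total=19
Click 2 (1,2) count=2: revealed 1 new [(1,2)] -> total=20
Click 3 (3,2) count=1: revealed 1 new [(3,2)] -> total=21
Click 4 (5,0) count=1: revealed 1 new [(5,0)] -> total=22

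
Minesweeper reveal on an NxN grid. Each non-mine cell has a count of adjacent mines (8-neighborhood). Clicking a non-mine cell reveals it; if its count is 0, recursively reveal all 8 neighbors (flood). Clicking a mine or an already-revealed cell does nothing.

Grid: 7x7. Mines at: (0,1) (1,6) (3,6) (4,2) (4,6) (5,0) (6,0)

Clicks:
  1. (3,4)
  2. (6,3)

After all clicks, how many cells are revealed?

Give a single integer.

Click 1 (3,4) count=0: revealed 39 new [(0,2) (0,3) (0,4) (0,5) (1,0) (1,1) (1,2) (1,3) (1,4) (1,5) (2,0) (2,1) (2,2) (2,3) (2,4) (2,5) (3,0) (3,1) (3,2) (3,3) (3,4) (3,5) (4,0) (4,1) (4,3) (4,4) (4,5) (5,1) (5,2) (5,3) (5,4) (5,5) (5,6) (6,1) (6,2) (6,3) (6,4) (6,5) (6,6)] -> total=39
Click 2 (6,3) count=0: revealed 0 new [(none)] -> total=39

Answer: 39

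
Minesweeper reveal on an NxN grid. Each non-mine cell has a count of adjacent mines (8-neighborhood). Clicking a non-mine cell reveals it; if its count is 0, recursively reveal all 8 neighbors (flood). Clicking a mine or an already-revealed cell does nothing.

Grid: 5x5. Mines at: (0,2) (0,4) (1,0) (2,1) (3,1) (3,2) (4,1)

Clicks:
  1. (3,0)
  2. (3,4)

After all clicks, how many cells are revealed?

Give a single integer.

Click 1 (3,0) count=3: revealed 1 new [(3,0)] -> total=1
Click 2 (3,4) count=0: revealed 8 new [(1,3) (1,4) (2,3) (2,4) (3,3) (3,4) (4,3) (4,4)] -> total=9

Answer: 9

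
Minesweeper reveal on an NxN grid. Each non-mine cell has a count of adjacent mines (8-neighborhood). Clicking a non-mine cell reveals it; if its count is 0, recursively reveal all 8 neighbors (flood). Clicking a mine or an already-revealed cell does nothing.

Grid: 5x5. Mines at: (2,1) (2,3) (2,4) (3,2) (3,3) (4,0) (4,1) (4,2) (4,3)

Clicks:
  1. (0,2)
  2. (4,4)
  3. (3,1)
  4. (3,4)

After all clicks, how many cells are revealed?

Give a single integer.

Answer: 13

Derivation:
Click 1 (0,2) count=0: revealed 10 new [(0,0) (0,1) (0,2) (0,3) (0,4) (1,0) (1,1) (1,2) (1,3) (1,4)] -> total=10
Click 2 (4,4) count=2: revealed 1 new [(4,4)] -> total=11
Click 3 (3,1) count=5: revealed 1 new [(3,1)] -> total=12
Click 4 (3,4) count=4: revealed 1 new [(3,4)] -> total=13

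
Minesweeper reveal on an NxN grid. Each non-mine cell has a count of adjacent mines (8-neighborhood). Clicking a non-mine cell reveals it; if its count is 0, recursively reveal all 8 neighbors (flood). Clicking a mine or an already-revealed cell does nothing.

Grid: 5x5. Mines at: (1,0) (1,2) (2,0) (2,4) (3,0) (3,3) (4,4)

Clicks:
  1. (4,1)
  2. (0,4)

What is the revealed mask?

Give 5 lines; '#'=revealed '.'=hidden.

Click 1 (4,1) count=1: revealed 1 new [(4,1)] -> total=1
Click 2 (0,4) count=0: revealed 4 new [(0,3) (0,4) (1,3) (1,4)] -> total=5

Answer: ...##
...##
.....
.....
.#...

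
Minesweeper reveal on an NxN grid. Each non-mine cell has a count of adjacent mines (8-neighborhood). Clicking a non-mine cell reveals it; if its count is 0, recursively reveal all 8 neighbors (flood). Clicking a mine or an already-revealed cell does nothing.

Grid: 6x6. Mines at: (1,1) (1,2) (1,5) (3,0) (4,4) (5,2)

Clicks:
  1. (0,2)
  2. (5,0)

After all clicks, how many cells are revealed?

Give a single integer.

Answer: 5

Derivation:
Click 1 (0,2) count=2: revealed 1 new [(0,2)] -> total=1
Click 2 (5,0) count=0: revealed 4 new [(4,0) (4,1) (5,0) (5,1)] -> total=5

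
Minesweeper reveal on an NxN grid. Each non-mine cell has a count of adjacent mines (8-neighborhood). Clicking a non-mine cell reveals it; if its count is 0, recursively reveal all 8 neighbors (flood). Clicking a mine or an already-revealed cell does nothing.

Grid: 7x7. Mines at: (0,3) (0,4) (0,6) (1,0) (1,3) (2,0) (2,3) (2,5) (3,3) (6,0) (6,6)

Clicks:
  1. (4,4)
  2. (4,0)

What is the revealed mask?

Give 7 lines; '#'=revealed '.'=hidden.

Answer: .......
.......
.......
###.###
#######
#######
.#####.

Derivation:
Click 1 (4,4) count=1: revealed 1 new [(4,4)] -> total=1
Click 2 (4,0) count=0: revealed 24 new [(3,0) (3,1) (3,2) (3,4) (3,5) (3,6) (4,0) (4,1) (4,2) (4,3) (4,5) (4,6) (5,0) (5,1) (5,2) (5,3) (5,4) (5,5) (5,6) (6,1) (6,2) (6,3) (6,4) (6,5)] -> total=25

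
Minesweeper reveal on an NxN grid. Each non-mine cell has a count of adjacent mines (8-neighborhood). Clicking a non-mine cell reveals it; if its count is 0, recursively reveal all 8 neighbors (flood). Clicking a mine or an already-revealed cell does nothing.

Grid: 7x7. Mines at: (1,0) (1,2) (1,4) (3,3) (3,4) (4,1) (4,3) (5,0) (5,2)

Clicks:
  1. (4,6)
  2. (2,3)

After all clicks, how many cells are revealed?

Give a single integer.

Answer: 20

Derivation:
Click 1 (4,6) count=0: revealed 19 new [(0,5) (0,6) (1,5) (1,6) (2,5) (2,6) (3,5) (3,6) (4,4) (4,5) (4,6) (5,3) (5,4) (5,5) (5,6) (6,3) (6,4) (6,5) (6,6)] -> total=19
Click 2 (2,3) count=4: revealed 1 new [(2,3)] -> total=20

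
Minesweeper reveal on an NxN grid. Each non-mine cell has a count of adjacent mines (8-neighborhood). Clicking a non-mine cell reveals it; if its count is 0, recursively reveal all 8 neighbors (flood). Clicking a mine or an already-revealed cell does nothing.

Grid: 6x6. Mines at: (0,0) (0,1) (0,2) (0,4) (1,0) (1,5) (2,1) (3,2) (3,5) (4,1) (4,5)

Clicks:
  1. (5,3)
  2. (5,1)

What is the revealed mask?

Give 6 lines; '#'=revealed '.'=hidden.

Answer: ......
......
......
......
..###.
.####.

Derivation:
Click 1 (5,3) count=0: revealed 6 new [(4,2) (4,3) (4,4) (5,2) (5,3) (5,4)] -> total=6
Click 2 (5,1) count=1: revealed 1 new [(5,1)] -> total=7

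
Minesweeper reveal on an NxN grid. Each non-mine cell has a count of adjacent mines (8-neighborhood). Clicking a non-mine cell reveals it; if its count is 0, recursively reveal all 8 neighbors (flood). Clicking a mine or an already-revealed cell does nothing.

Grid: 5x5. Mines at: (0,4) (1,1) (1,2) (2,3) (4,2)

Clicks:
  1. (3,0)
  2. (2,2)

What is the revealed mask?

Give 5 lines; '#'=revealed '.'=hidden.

Answer: .....
.....
###..
##...
##...

Derivation:
Click 1 (3,0) count=0: revealed 6 new [(2,0) (2,1) (3,0) (3,1) (4,0) (4,1)] -> total=6
Click 2 (2,2) count=3: revealed 1 new [(2,2)] -> total=7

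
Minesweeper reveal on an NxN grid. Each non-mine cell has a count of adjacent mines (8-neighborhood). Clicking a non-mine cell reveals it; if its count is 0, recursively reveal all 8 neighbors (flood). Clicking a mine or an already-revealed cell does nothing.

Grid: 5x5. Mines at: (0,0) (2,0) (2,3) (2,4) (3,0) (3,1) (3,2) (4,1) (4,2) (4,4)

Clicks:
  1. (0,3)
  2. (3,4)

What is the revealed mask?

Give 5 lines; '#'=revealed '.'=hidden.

Answer: .####
.####
.....
....#
.....

Derivation:
Click 1 (0,3) count=0: revealed 8 new [(0,1) (0,2) (0,3) (0,4) (1,1) (1,2) (1,3) (1,4)] -> total=8
Click 2 (3,4) count=3: revealed 1 new [(3,4)] -> total=9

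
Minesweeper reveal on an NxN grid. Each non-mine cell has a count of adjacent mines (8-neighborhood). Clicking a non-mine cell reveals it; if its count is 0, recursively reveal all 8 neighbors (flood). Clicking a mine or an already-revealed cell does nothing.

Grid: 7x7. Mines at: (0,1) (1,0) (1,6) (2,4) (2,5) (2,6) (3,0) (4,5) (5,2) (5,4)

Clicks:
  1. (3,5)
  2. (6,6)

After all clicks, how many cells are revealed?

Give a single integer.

Click 1 (3,5) count=4: revealed 1 new [(3,5)] -> total=1
Click 2 (6,6) count=0: revealed 4 new [(5,5) (5,6) (6,5) (6,6)] -> total=5

Answer: 5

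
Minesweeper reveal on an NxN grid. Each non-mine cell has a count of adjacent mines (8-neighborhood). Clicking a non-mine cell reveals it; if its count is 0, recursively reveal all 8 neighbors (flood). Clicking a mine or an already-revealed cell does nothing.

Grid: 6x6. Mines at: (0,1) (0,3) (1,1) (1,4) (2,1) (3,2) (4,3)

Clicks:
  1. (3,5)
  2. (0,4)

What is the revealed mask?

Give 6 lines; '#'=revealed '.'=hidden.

Answer: ....#.
......
....##
....##
....##
....##

Derivation:
Click 1 (3,5) count=0: revealed 8 new [(2,4) (2,5) (3,4) (3,5) (4,4) (4,5) (5,4) (5,5)] -> total=8
Click 2 (0,4) count=2: revealed 1 new [(0,4)] -> total=9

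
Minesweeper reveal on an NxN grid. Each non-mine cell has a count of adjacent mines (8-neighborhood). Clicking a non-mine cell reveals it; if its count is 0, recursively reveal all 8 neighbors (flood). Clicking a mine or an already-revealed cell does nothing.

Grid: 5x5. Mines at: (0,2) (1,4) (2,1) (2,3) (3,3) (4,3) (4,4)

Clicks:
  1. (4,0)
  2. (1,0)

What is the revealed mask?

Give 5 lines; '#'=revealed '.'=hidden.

Answer: .....
#....
.....
###..
###..

Derivation:
Click 1 (4,0) count=0: revealed 6 new [(3,0) (3,1) (3,2) (4,0) (4,1) (4,2)] -> total=6
Click 2 (1,0) count=1: revealed 1 new [(1,0)] -> total=7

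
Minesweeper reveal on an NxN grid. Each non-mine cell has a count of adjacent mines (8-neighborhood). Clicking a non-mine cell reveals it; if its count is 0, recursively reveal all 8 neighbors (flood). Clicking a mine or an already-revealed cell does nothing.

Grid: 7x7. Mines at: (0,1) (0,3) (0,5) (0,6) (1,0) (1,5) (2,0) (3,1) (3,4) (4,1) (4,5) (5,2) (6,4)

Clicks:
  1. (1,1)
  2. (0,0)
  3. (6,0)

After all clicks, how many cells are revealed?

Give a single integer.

Answer: 6

Derivation:
Click 1 (1,1) count=3: revealed 1 new [(1,1)] -> total=1
Click 2 (0,0) count=2: revealed 1 new [(0,0)] -> total=2
Click 3 (6,0) count=0: revealed 4 new [(5,0) (5,1) (6,0) (6,1)] -> total=6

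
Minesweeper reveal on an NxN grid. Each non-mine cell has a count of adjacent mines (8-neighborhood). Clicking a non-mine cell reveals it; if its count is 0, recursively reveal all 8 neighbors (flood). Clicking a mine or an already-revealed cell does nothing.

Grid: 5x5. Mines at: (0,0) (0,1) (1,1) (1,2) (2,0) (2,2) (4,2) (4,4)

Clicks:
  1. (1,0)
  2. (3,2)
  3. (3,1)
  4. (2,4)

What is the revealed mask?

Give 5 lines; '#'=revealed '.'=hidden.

Answer: ...##
#..##
...##
.####
.....

Derivation:
Click 1 (1,0) count=4: revealed 1 new [(1,0)] -> total=1
Click 2 (3,2) count=2: revealed 1 new [(3,2)] -> total=2
Click 3 (3,1) count=3: revealed 1 new [(3,1)] -> total=3
Click 4 (2,4) count=0: revealed 8 new [(0,3) (0,4) (1,3) (1,4) (2,3) (2,4) (3,3) (3,4)] -> total=11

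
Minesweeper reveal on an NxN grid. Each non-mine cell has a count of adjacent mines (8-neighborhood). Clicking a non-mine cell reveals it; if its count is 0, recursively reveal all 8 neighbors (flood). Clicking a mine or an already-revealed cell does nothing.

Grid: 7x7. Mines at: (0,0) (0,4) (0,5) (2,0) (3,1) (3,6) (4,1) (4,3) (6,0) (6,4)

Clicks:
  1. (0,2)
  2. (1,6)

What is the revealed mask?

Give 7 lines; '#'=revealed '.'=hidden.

Answer: .###...
.######
.#####.
..####.
.......
.......
.......

Derivation:
Click 1 (0,2) count=0: revealed 17 new [(0,1) (0,2) (0,3) (1,1) (1,2) (1,3) (1,4) (1,5) (2,1) (2,2) (2,3) (2,4) (2,5) (3,2) (3,3) (3,4) (3,5)] -> total=17
Click 2 (1,6) count=1: revealed 1 new [(1,6)] -> total=18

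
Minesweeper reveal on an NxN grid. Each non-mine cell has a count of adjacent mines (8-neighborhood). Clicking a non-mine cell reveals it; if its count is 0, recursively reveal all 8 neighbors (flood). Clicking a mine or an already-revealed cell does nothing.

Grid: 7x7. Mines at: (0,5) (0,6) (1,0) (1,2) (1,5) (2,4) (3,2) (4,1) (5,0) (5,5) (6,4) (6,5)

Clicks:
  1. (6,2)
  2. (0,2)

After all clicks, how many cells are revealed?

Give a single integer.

Answer: 7

Derivation:
Click 1 (6,2) count=0: revealed 6 new [(5,1) (5,2) (5,3) (6,1) (6,2) (6,3)] -> total=6
Click 2 (0,2) count=1: revealed 1 new [(0,2)] -> total=7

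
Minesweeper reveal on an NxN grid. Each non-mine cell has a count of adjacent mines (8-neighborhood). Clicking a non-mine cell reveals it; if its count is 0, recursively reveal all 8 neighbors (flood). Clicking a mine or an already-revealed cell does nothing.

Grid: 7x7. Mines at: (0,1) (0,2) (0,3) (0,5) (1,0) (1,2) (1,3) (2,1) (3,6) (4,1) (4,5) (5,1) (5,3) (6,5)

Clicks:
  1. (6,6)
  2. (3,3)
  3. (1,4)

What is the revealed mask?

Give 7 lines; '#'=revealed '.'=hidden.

Answer: .......
....#..
..###..
..###..
..###..
.......
......#

Derivation:
Click 1 (6,6) count=1: revealed 1 new [(6,6)] -> total=1
Click 2 (3,3) count=0: revealed 9 new [(2,2) (2,3) (2,4) (3,2) (3,3) (3,4) (4,2) (4,3) (4,4)] -> total=10
Click 3 (1,4) count=3: revealed 1 new [(1,4)] -> total=11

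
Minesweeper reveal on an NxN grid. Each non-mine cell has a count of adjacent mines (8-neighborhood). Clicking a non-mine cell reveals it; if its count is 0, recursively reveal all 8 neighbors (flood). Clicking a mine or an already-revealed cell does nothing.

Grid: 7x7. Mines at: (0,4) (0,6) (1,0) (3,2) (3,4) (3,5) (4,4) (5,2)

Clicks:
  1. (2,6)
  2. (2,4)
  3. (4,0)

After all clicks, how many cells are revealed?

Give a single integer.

Click 1 (2,6) count=1: revealed 1 new [(2,6)] -> total=1
Click 2 (2,4) count=2: revealed 1 new [(2,4)] -> total=2
Click 3 (4,0) count=0: revealed 10 new [(2,0) (2,1) (3,0) (3,1) (4,0) (4,1) (5,0) (5,1) (6,0) (6,1)] -> total=12

Answer: 12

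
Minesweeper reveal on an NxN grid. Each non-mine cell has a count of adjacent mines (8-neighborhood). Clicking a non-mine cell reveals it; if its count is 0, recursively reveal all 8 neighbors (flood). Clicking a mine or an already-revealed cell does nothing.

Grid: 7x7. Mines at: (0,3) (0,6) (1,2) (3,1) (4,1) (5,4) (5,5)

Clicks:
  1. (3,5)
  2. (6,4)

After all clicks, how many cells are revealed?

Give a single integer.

Answer: 20

Derivation:
Click 1 (3,5) count=0: revealed 19 new [(1,3) (1,4) (1,5) (1,6) (2,2) (2,3) (2,4) (2,5) (2,6) (3,2) (3,3) (3,4) (3,5) (3,6) (4,2) (4,3) (4,4) (4,5) (4,6)] -> total=19
Click 2 (6,4) count=2: revealed 1 new [(6,4)] -> total=20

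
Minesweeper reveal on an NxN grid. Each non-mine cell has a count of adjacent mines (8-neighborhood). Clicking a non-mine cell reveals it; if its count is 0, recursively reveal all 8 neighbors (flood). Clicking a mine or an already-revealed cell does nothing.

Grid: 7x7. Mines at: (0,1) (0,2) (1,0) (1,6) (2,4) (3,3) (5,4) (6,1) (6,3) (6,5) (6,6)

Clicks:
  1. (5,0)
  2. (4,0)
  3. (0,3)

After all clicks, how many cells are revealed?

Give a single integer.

Answer: 13

Derivation:
Click 1 (5,0) count=1: revealed 1 new [(5,0)] -> total=1
Click 2 (4,0) count=0: revealed 11 new [(2,0) (2,1) (2,2) (3,0) (3,1) (3,2) (4,0) (4,1) (4,2) (5,1) (5,2)] -> total=12
Click 3 (0,3) count=1: revealed 1 new [(0,3)] -> total=13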